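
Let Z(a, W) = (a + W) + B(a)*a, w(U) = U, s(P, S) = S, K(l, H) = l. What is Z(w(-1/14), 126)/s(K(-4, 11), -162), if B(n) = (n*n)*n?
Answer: -4837673/6223392 ≈ -0.77734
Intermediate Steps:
B(n) = n**3 (B(n) = n**2*n = n**3)
Z(a, W) = W + a + a**4 (Z(a, W) = (a + W) + a**3*a = (W + a) + a**4 = W + a + a**4)
Z(w(-1/14), 126)/s(K(-4, 11), -162) = (126 - 1/14 + (-1/14)**4)/(-162) = (126 - 1*1/14 + (-1*1/14)**4)*(-1/162) = (126 - 1/14 + (-1/14)**4)*(-1/162) = (126 - 1/14 + 1/38416)*(-1/162) = (4837673/38416)*(-1/162) = -4837673/6223392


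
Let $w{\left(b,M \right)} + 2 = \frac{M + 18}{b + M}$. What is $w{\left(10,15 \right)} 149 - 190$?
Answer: $- \frac{7283}{25} \approx -291.32$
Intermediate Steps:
$w{\left(b,M \right)} = -2 + \frac{18 + M}{M + b}$ ($w{\left(b,M \right)} = -2 + \frac{M + 18}{b + M} = -2 + \frac{18 + M}{M + b}$)
$w{\left(10,15 \right)} 149 - 190 = \frac{18 - 15 - 20}{15 + 10} \cdot 149 - 190 = \frac{18 - 15 - 20}{25} \cdot 149 - 190 = \frac{1}{25} \left(-17\right) 149 - 190 = \left(- \frac{17}{25}\right) 149 - 190 = - \frac{2533}{25} - 190 = - \frac{7283}{25}$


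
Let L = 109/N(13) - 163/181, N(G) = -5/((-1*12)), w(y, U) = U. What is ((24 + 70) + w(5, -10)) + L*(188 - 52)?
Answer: 32162908/905 ≈ 35539.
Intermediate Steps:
N(G) = 5/12 (N(G) = -5/(-12) = -5*(-1/12) = 5/12)
L = 235933/905 (L = 109/(5/12) - 163/181 = 109*(12/5) - 163*1/181 = 1308/5 - 163/181 = 235933/905 ≈ 260.70)
((24 + 70) + w(5, -10)) + L*(188 - 52) = ((24 + 70) - 10) + 235933*(188 - 52)/905 = (94 - 10) + (235933/905)*136 = 84 + 32086888/905 = 32162908/905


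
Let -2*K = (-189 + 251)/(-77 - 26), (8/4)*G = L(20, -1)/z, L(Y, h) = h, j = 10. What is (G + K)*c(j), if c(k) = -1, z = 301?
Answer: -18559/62006 ≈ -0.29931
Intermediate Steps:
G = -1/602 (G = (-1/301)/2 = (-1*1/301)/2 = (½)*(-1/301) = -1/602 ≈ -0.0016611)
K = 31/103 (K = -(-189 + 251)/(2*(-77 - 26)) = -31/(-103) = -31*(-1)/103 = -½*(-62/103) = 31/103 ≈ 0.30097)
(G + K)*c(j) = (-1/602 + 31/103)*(-1) = (18559/62006)*(-1) = -18559/62006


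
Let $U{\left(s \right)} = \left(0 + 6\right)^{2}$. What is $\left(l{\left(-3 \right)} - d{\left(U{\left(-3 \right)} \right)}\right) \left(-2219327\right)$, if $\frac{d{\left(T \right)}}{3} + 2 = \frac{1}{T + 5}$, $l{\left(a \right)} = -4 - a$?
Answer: $- \frac{448304054}{41} \approx -1.0934 \cdot 10^{7}$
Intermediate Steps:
$U{\left(s \right)} = 36$ ($U{\left(s \right)} = 6^{2} = 36$)
$d{\left(T \right)} = -6 + \frac{3}{5 + T}$ ($d{\left(T \right)} = -6 + \frac{3}{T + 5} = -6 + \frac{3}{5 + T}$)
$\left(l{\left(-3 \right)} - d{\left(U{\left(-3 \right)} \right)}\right) \left(-2219327\right) = \left(\left(-4 - -3\right) - \frac{3 \left(-9 - 72\right)}{5 + 36}\right) \left(-2219327\right) = \left(\left(-4 + 3\right) - \frac{3 \left(-9 - 72\right)}{41}\right) \left(-2219327\right) = \left(-1 - 3 \cdot \frac{1}{41} \left(-81\right)\right) \left(-2219327\right) = \left(-1 - - \frac{243}{41}\right) \left(-2219327\right) = \left(-1 + \frac{243}{41}\right) \left(-2219327\right) = \frac{202}{41} \left(-2219327\right) = - \frac{448304054}{41}$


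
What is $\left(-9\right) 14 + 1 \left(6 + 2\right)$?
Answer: $-118$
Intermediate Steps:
$\left(-9\right) 14 + 1 \left(6 + 2\right) = -126 + 1 \cdot 8 = -126 + 8 = -118$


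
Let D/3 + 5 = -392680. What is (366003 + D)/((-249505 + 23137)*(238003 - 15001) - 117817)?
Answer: 812052/50480634553 ≈ 1.6086e-5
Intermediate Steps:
D = -1178055 (D = -15 + 3*(-392680) = -15 - 1178040 = -1178055)
(366003 + D)/((-249505 + 23137)*(238003 - 15001) - 117817) = (366003 - 1178055)/((-249505 + 23137)*(238003 - 15001) - 117817) = -812052/(-226368*223002 - 117817) = -812052/(-50480516736 - 117817) = -812052/(-50480634553) = -812052*(-1/50480634553) = 812052/50480634553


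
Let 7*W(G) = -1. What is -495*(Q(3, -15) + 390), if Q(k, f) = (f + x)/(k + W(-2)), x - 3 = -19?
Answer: -750717/4 ≈ -1.8768e+5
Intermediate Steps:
x = -16 (x = 3 - 19 = -16)
W(G) = -⅐ (W(G) = (⅐)*(-1) = -⅐)
Q(k, f) = (-16 + f)/(-⅐ + k) (Q(k, f) = (f - 16)/(k - ⅐) = (-16 + f)/(-⅐ + k))
-495*(Q(3, -15) + 390) = -495*(7*(-16 - 15)/(-1 + 7*3) + 390) = -495*(7*(-31)/(-1 + 21) + 390) = -495*(7*(-31)/20 + 390) = -495*(7*(1/20)*(-31) + 390) = -495*(-217/20 + 390) = -495*7583/20 = -750717/4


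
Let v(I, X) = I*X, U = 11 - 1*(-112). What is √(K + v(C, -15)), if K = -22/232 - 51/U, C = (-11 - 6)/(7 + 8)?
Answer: √93252081/2378 ≈ 4.0609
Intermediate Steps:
U = 123 (U = 11 + 112 = 123)
C = -17/15 ≈ -1.1333
K = -2423/4756 (K = -22/232 - 51/123 = -22*1/232 - 51*1/123 = -11/116 - 17/41 = -2423/4756 ≈ -0.50946)
√(K + v(C, -15)) = √(-2423/4756 - 17/15*(-15)) = √(-2423/4756 + 17) = √(78429/4756) = √93252081/2378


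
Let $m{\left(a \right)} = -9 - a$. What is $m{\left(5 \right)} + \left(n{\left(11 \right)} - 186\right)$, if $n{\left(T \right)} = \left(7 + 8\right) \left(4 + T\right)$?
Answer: $25$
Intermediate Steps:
$n{\left(T \right)} = 60 + 15 T$ ($n{\left(T \right)} = 15 \left(4 + T\right) = 60 + 15 T$)
$m{\left(5 \right)} + \left(n{\left(11 \right)} - 186\right) = \left(-9 - 5\right) + \left(\left(60 + 15 \cdot 11\right) - 186\right) = \left(-9 - 5\right) + \left(\left(60 + 165\right) - 186\right) = -14 + \left(225 - 186\right) = -14 + 39 = 25$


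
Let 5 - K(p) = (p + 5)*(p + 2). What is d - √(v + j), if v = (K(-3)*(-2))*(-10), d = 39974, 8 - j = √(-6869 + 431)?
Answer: 39974 - √(148 - I*√6438) ≈ 39961.0 + 3.1899*I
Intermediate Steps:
j = 8 - I*√6438 (j = 8 - √(-6869 + 431) = 8 - √(-6438) = 8 - I*√6438 ≈ 8.0 - 80.237*I)
K(p) = 5 - (2 + p)*(5 + p) (K(p) = 5 - (p + 5)*(p + 2) = 5 - (5 + p)*(2 + p) = 5 - (2 + p)*(5 + p))
v = 140 (v = ((-5 - 1*(-3)² - 7*(-3))*(-2))*(-10) = ((-5 - 1*9 + 21)*(-2))*(-10) = ((-5 - 9 + 21)*(-2))*(-10) = (7*(-2))*(-10) = -14*(-10) = 140)
d - √(v + j) = 39974 - √(140 + (8 - I*√6438)) = 39974 - √(148 - I*√6438)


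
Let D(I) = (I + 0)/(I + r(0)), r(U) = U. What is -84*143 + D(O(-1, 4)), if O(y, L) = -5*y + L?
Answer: -12011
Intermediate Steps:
O(y, L) = L - 5*y
D(I) = 1 (D(I) = (I + 0)/(I + 0) = I/I = 1)
-84*143 + D(O(-1, 4)) = -84*143 + 1 = -12012 + 1 = -12011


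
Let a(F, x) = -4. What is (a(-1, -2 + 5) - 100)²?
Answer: 10816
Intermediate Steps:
(a(-1, -2 + 5) - 100)² = (-4 - 100)² = (-104)² = 10816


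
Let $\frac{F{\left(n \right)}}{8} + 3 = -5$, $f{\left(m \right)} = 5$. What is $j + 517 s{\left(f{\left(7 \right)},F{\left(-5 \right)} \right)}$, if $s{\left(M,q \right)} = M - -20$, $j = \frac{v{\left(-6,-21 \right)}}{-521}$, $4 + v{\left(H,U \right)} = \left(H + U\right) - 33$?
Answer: $\frac{6733989}{521} \approx 12925.0$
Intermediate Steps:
$v{\left(H,U \right)} = -37 + H + U$ ($v{\left(H,U \right)} = -4 - \left(33 - H - U\right) = -4 + \left(-33 + H + U\right) = -37 + H + U$)
$F{\left(n \right)} = -64$ ($F{\left(n \right)} = -24 + 8 \left(-5\right) = -24 - 40 = -64$)
$j = \frac{64}{521}$ ($j = \frac{-37 - 6 - 21}{-521} = \left(-64\right) \left(- \frac{1}{521}\right) = \frac{64}{521} \approx 0.12284$)
$s{\left(M,q \right)} = 20 + M$ ($s{\left(M,q \right)} = M + 20 = 20 + M$)
$j + 517 s{\left(f{\left(7 \right)},F{\left(-5 \right)} \right)} = \frac{64}{521} + 517 \left(20 + 5\right) = \frac{64}{521} + 517 \cdot 25 = \frac{64}{521} + 12925 = \frac{6733989}{521}$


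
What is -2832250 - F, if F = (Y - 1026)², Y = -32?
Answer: -3951614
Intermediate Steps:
F = 1119364 (F = (-32 - 1026)² = (-1058)² = 1119364)
-2832250 - F = -2832250 - 1*1119364 = -2832250 - 1119364 = -3951614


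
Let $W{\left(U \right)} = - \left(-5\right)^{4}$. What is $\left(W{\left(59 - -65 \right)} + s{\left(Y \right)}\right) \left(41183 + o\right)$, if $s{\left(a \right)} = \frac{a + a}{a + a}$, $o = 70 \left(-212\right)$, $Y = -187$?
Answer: $-16438032$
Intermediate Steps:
$o = -14840$
$W{\left(U \right)} = -625$ ($W{\left(U \right)} = \left(-1\right) 625 = -625$)
$s{\left(a \right)} = 1$ ($s{\left(a \right)} = \frac{2 a}{2 a} = 2 a \frac{1}{2 a} = 1$)
$\left(W{\left(59 - -65 \right)} + s{\left(Y \right)}\right) \left(41183 + o\right) = \left(-625 + 1\right) \left(41183 - 14840\right) = \left(-624\right) 26343 = -16438032$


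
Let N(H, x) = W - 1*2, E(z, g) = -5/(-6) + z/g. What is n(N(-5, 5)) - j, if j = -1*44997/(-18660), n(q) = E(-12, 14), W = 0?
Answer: -318089/130620 ≈ -2.4352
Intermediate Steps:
E(z, g) = ⅚ + z/g (E(z, g) = -5*(-⅙) + z/g = ⅚ + z/g)
N(H, x) = -2 (N(H, x) = 0 - 1*2 = 0 - 2 = -2)
n(q) = -1/42 (n(q) = ⅚ - 12/14 = ⅚ - 12*1/14 = ⅚ - 6/7 = -1/42)
j = 14999/6220 (j = -44997*(-1/18660) = 14999/6220 ≈ 2.4114)
n(N(-5, 5)) - j = -1/42 - 1*14999/6220 = -1/42 - 14999/6220 = -318089/130620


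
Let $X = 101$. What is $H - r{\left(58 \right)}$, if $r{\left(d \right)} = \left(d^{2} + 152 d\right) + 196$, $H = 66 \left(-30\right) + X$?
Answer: $-14255$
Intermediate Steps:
$H = -1879$ ($H = 66 \left(-30\right) + 101 = -1980 + 101 = -1879$)
$r{\left(d \right)} = 196 + d^{2} + 152 d$
$H - r{\left(58 \right)} = -1879 - \left(196 + 58^{2} + 152 \cdot 58\right) = -1879 - \left(196 + 3364 + 8816\right) = -1879 - 12376 = -14255$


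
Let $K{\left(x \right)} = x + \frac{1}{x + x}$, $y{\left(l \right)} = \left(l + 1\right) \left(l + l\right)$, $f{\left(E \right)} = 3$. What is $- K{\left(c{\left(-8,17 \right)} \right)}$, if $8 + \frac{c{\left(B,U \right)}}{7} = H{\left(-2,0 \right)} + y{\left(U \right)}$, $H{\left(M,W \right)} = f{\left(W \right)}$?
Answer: $- \frac{36108003}{8498} \approx -4249.0$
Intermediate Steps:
$y{\left(l \right)} = 2 l \left(1 + l\right)$ ($y{\left(l \right)} = \left(1 + l\right) 2 l = 2 l \left(1 + l\right)$)
$H{\left(M,W \right)} = 3$
$c{\left(B,U \right)} = -35 + 14 U \left(1 + U\right)$ ($c{\left(B,U \right)} = -56 + 7 \left(3 + 2 U \left(1 + U\right)\right) = -56 + \left(21 + 14 U \left(1 + U\right)\right) = -35 + 14 U \left(1 + U\right)$)
$K{\left(x \right)} = x + \frac{1}{2 x}$
$- K{\left(c{\left(-8,17 \right)} \right)} = - (\left(-35 + 14 \cdot 17 \left(1 + 17\right)\right) + \frac{1}{2 \left(-35 + 14 \cdot 17 \left(1 + 17\right)\right)}) = - (\left(-35 + 14 \cdot 17 \cdot 18\right) + \frac{1}{2 \left(-35 + 14 \cdot 17 \cdot 18\right)}) = - (\left(-35 + 4284\right) + \frac{1}{2 \left(-35 + 4284\right)}) = - (4249 + \frac{1}{2 \cdot 4249}) = - (4249 + \frac{1}{2} \cdot \frac{1}{4249}) = - (4249 + \frac{1}{8498}) = \left(-1\right) \frac{36108003}{8498} = - \frac{36108003}{8498}$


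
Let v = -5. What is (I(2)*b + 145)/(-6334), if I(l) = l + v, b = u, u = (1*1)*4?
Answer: -133/6334 ≈ -0.020998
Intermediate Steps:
u = 4 (u = 1*4 = 4)
b = 4
I(l) = -5 + l (I(l) = l - 5 = -5 + l)
(I(2)*b + 145)/(-6334) = ((-5 + 2)*4 + 145)/(-6334) = (-3*4 + 145)*(-1/6334) = (-12 + 145)*(-1/6334) = 133*(-1/6334) = -133/6334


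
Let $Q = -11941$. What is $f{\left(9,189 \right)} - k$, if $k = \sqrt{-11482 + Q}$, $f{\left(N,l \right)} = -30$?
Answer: $-30 - i \sqrt{23423} \approx -30.0 - 153.05 i$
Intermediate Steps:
$k = i \sqrt{23423}$ ($k = \sqrt{-11482 - 11941} = \sqrt{-23423} = i \sqrt{23423} \approx 153.05 i$)
$f{\left(9,189 \right)} - k = -30 - i \sqrt{23423}$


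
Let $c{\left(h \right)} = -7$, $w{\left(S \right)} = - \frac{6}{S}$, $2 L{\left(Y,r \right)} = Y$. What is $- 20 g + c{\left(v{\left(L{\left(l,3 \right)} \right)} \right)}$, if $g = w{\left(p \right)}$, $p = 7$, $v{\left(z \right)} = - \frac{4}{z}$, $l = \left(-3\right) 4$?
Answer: $\frac{71}{7} \approx 10.143$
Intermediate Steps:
$l = -12$
$L{\left(Y,r \right)} = \frac{Y}{2}$
$g = - \frac{6}{7} \approx -0.85714$
$- 20 g + c{\left(v{\left(L{\left(l,3 \right)} \right)} \right)} = \left(-20\right) \left(- \frac{6}{7}\right) - 7 = \frac{120}{7} - 7 = \frac{71}{7}$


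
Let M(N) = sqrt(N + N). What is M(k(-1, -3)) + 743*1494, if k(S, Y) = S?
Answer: 1110042 + I*sqrt(2) ≈ 1.11e+6 + 1.4142*I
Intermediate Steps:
M(N) = sqrt(2)*sqrt(N) (M(N) = sqrt(2*N) = sqrt(2)*sqrt(N))
M(k(-1, -3)) + 743*1494 = sqrt(2)*sqrt(-1) + 743*1494 = sqrt(2)*I + 1110042 = I*sqrt(2) + 1110042 = 1110042 + I*sqrt(2)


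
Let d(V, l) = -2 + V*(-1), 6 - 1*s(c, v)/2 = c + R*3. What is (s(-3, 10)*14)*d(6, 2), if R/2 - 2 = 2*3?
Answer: 8736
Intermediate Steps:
R = 16 (R = 4 + 2*(2*3) = 4 + 2*6 = 4 + 12 = 16)
s(c, v) = -84 - 2*c (s(c, v) = 12 - 2*(c + 16*3) = 12 - 2*(c + 48) = 12 - 2*(48 + c) = 12 + (-96 - 2*c) = -84 - 2*c)
d(V, l) = -2 - V
(s(-3, 10)*14)*d(6, 2) = ((-84 - 2*(-3))*14)*(-2 - 1*6) = ((-84 + 6)*14)*(-2 - 6) = -78*14*(-8) = -1092*(-8) = 8736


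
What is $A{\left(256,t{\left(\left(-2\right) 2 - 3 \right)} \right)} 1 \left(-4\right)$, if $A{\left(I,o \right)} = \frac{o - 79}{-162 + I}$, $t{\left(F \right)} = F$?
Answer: $\frac{172}{47} \approx 3.6596$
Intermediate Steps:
$A{\left(I,o \right)} = \frac{-79 + o}{-162 + I}$
$A{\left(256,t{\left(\left(-2\right) 2 - 3 \right)} \right)} 1 \left(-4\right) = \frac{-79 - 7}{-162 + 256} \cdot 1 \left(-4\right) = \frac{-79 - 7}{94} \left(-4\right) = \frac{1}{94} \left(-86\right) \left(-4\right) = \left(- \frac{43}{47}\right) \left(-4\right) = \frac{172}{47}$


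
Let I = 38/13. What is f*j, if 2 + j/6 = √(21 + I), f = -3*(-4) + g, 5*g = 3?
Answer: -756/5 + 378*√4043/65 ≈ 218.57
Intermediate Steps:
g = ⅗ (g = (⅕)*3 = ⅗ ≈ 0.60000)
I = 38/13 (I = 38*(1/13) = 38/13 ≈ 2.9231)
f = 63/5 (f = -3*(-4) + ⅗ = 12 + ⅗ = 63/5 ≈ 12.600)
j = -12 + 6*√4043/13 (j = -12 + 6*√(21 + 38/13) = -12 + 6*√(311/13) = -12 + 6*(√4043/13) = -12 + 6*√4043/13 ≈ 17.347)
f*j = 63*(-12 + 6*√4043/13)/5 = -756/5 + 378*√4043/65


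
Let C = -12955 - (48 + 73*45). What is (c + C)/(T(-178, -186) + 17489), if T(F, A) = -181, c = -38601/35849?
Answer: -583947113/620474492 ≈ -0.94113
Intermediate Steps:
c = -38601/35849 (c = -38601*1/35849 = -38601/35849 ≈ -1.0768)
C = -16288 (C = -12955 - (48 + 3285) = -12955 - 1*3333 = -12955 - 3333 = -16288)
(c + C)/(T(-178, -186) + 17489) = (-38601/35849 - 16288)/(-181 + 17489) = -583947113/35849/17308 = -583947113/35849*1/17308 = -583947113/620474492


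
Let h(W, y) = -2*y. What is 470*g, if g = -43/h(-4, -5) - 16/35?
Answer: -15651/7 ≈ -2235.9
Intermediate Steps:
g = -333/70 (g = -43/((-2*(-5))) - 16/35 = -43/10 - 16*1/35 = -43*1/10 - 16/35 = -43/10 - 16/35 = -333/70 ≈ -4.7571)
470*g = 470*(-333/70) = -15651/7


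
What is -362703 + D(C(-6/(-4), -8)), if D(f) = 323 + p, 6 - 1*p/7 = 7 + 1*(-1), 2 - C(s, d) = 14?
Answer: -362380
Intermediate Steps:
C(s, d) = -12 (C(s, d) = 2 - 1*14 = 2 - 14 = -12)
p = 0 (p = 42 - 7*(7 + 1*(-1)) = 42 - 7*(7 - 1) = 42 - 7*6 = 42 - 42 = 0)
D(f) = 323 (D(f) = 323 + 0 = 323)
-362703 + D(C(-6/(-4), -8)) = -362703 + 323 = -362380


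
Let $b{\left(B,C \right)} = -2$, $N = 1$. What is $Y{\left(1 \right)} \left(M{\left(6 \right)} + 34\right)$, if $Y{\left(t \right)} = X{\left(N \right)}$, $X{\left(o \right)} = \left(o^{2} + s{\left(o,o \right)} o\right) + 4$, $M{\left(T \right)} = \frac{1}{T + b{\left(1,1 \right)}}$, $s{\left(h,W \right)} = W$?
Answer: $\frac{411}{2} \approx 205.5$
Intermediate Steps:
$M{\left(T \right)} = \frac{1}{-2 + T}$ ($M{\left(T \right)} = \frac{1}{T - 2} = \frac{1}{-2 + T}$)
$X{\left(o \right)} = 4 + 2 o^{2}$ ($X{\left(o \right)} = \left(o^{2} + o o\right) + 4 = \left(o^{2} + o^{2}\right) + 4 = 2 o^{2} + 4 = 4 + 2 o^{2}$)
$Y{\left(t \right)} = 6$ ($Y{\left(t \right)} = 4 + 2 \cdot 1^{2} = 4 + 2 \cdot 1 = 4 + 2 = 6$)
$Y{\left(1 \right)} \left(M{\left(6 \right)} + 34\right) = 6 \left(\frac{1}{-2 + 6} + 34\right) = 6 \left(\frac{1}{4} + 34\right) = 6 \cdot \frac{137}{4} = \frac{411}{2}$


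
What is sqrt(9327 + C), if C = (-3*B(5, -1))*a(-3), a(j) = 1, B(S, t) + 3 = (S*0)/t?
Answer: 2*sqrt(2334) ≈ 96.623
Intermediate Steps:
B(S, t) = -3 (B(S, t) = -3 + (S*0)/t = -3 + 0/t = -3 + 0 = -3)
C = 9 (C = -3*(-3)*1 = 9*1 = 9)
sqrt(9327 + C) = sqrt(9327 + 9) = sqrt(9336) = 2*sqrt(2334)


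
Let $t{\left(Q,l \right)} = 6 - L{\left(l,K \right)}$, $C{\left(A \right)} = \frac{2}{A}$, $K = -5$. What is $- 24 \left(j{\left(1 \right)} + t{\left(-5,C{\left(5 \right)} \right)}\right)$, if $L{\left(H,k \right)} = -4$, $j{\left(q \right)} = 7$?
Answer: $-408$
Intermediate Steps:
$t{\left(Q,l \right)} = 10$ ($t{\left(Q,l \right)} = 6 - -4 = 6 + 4 = 10$)
$- 24 \left(j{\left(1 \right)} + t{\left(-5,C{\left(5 \right)} \right)}\right) = - 24 \left(7 + 10\right) = \left(-24\right) 17 = -408$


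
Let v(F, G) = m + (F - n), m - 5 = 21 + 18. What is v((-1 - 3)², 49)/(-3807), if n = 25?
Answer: -35/3807 ≈ -0.0091936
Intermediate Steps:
m = 44 (m = 5 + (21 + 18) = 5 + 39 = 44)
v(F, G) = 19 + F (v(F, G) = 44 + (F - 1*25) = 44 + (F - 25) = 44 + (-25 + F) = 19 + F)
v((-1 - 3)², 49)/(-3807) = (19 + (-1 - 3)²)/(-3807) = (19 + (-4)²)*(-1/3807) = (19 + 16)*(-1/3807) = 35*(-1/3807) = -35/3807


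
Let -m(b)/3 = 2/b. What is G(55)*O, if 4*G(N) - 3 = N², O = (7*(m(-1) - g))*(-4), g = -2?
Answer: -169568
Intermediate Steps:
m(b) = -6/b
O = -224 (O = (7*(-6/(-1) - 1*(-2)))*(-4) = (7*(-6*(-1) + 2))*(-4) = (7*(6 + 2))*(-4) = (7*8)*(-4) = 56*(-4) = -224)
G(N) = ¾ + N²/4
G(55)*O = (¾ + (¼)*55²)*(-224) = (¾ + (¼)*3025)*(-224) = (¾ + 3025/4)*(-224) = 757*(-224) = -169568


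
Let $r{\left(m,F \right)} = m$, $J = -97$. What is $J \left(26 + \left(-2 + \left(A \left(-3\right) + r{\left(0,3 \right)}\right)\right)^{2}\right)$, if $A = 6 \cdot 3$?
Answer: $-306714$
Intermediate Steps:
$A = 18$
$J \left(26 + \left(-2 + \left(A \left(-3\right) + r{\left(0,3 \right)}\right)\right)^{2}\right) = - 97 \left(26 + \left(-2 + \left(18 \left(-3\right) + 0\right)\right)^{2}\right) = - 97 \left(26 + \left(-2 + \left(-54 + 0\right)\right)^{2}\right) = - 97 \left(26 + \left(-2 - 54\right)^{2}\right) = - 97 \left(26 + \left(-56\right)^{2}\right) = - 97 \left(26 + 3136\right) = \left(-97\right) 3162 = -306714$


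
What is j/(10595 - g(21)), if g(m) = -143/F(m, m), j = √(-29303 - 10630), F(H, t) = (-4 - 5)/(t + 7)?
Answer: 81*I*√493/91351 ≈ 0.019688*I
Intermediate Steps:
F(H, t) = -9/(7 + t)
j = 9*I*√493 (j = √(-39933) = 9*I*√493 ≈ 199.83*I)
g(m) = 1001/9 + 143*m/9 (g(m) = -(-1001/9 - 143*m/9) = -143*(-7/9 - m/9) = 1001/9 + 143*m/9)
j/(10595 - g(21)) = (9*I*√493)/(10595 - (1001/9 + (143/9)*21)) = (9*I*√493)/(10595 - (1001/9 + 1001/3)) = (9*I*√493)/(10595 - 1*4004/9) = (9*I*√493)/(10595 - 4004/9) = (9*I*√493)/(91351/9) = (9*I*√493)*(9/91351) = 81*I*√493/91351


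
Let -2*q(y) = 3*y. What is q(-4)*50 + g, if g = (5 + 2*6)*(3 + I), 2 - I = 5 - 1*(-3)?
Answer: 249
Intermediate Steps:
q(y) = -3*y/2
I = -6 (I = 2 - (5 - 1*(-3)) = 2 - (5 + 3) = 2 - 1*8 = 2 - 8 = -6)
g = -51 (g = (5 + 2*6)*(3 - 6) = (5 + 12)*(-3) = 17*(-3) = -51)
q(-4)*50 + g = -3/2*(-4)*50 - 51 = 6*50 - 51 = 300 - 51 = 249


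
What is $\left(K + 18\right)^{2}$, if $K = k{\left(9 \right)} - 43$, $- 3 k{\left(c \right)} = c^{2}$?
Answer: $2704$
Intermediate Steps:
$k{\left(c \right)} = - \frac{c^{2}}{3}$
$K = -70$ ($K = - \frac{9^{2}}{3} - 43 = \left(- \frac{1}{3}\right) 81 - 43 = -27 - 43 = -70$)
$\left(K + 18\right)^{2} = \left(-70 + 18\right)^{2} = \left(-52\right)^{2} = 2704$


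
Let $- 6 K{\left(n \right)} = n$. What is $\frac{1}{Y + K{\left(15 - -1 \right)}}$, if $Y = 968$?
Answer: $\frac{3}{2896} \approx 0.0010359$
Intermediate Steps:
$K{\left(n \right)} = - \frac{n}{6}$
$\frac{1}{Y + K{\left(15 - -1 \right)}} = \frac{1}{968 - \frac{15 - -1}{6}} = \frac{1}{968 - \frac{15 + 1}{6}} = \frac{1}{968 - \frac{8}{3}} = \frac{1}{\frac{2896}{3}} = \frac{3}{2896}$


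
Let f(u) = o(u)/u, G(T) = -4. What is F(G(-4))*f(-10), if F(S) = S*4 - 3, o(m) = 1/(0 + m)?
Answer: -19/100 ≈ -0.19000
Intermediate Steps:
o(m) = 1/m
f(u) = u⁻² (f(u) = 1/(u*u) = u⁻²)
F(S) = -3 + 4*S (F(S) = 4*S - 3 = -3 + 4*S)
F(G(-4))*f(-10) = (-3 + 4*(-4))/(-10)² = (-3 - 16)*(1/100) = -19*1/100 = -19/100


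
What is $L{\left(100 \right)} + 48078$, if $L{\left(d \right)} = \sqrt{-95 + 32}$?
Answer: $48078 + 3 i \sqrt{7} \approx 48078.0 + 7.9373 i$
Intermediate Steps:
$L{\left(d \right)} = 3 i \sqrt{7}$ ($L{\left(d \right)} = \sqrt{-63} = 3 i \sqrt{7}$)
$L{\left(100 \right)} + 48078 = 3 i \sqrt{7} + 48078 = 48078 + 3 i \sqrt{7}$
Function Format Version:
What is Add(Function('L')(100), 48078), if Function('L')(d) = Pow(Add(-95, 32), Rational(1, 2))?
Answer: Add(48078, Mul(3, I, Pow(7, Rational(1, 2)))) ≈ Add(48078., Mul(7.9373, I))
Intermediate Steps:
Function('L')(d) = Mul(3, I, Pow(7, Rational(1, 2))) (Function('L')(d) = Pow(-63, Rational(1, 2)) = Mul(3, I, Pow(7, Rational(1, 2))))
Add(Function('L')(100), 48078) = Add(Mul(3, I, Pow(7, Rational(1, 2))), 48078) = Add(48078, Mul(3, I, Pow(7, Rational(1, 2))))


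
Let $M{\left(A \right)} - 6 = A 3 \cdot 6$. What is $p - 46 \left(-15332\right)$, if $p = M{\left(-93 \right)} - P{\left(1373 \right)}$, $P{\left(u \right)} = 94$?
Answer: $703510$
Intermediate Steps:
$M{\left(A \right)} = 6 + 18 A$ ($M{\left(A \right)} = 6 + A 3 \cdot 6 = 6 + 3 A 6 = 6 + 18 A$)
$p = -1762$ ($p = \left(6 + 18 \left(-93\right)\right) - 94 = \left(6 - 1674\right) - 94 = -1668 - 94 = -1762$)
$p - 46 \left(-15332\right) = -1762 - 46 \left(-15332\right) = -1762 - -705272 = -1762 + 705272 = 703510$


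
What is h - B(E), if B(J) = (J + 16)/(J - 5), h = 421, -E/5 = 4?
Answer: 10521/25 ≈ 420.84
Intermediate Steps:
E = -20 (E = -5*4 = -20)
B(J) = (16 + J)/(-5 + J)
h - B(E) = 421 - (16 - 20)/(-5 - 20) = 421 - (-4)/(-25) = 421 - (-1)*(-4)/25 = 421 - 1*4/25 = 421 - 4/25 = 10521/25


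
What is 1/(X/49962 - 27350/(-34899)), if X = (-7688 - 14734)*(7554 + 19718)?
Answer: -290603973/3556520034686 ≈ -8.1710e-5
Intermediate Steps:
X = -611492784 (X = -22422*27272 = -611492784)
1/(X/49962 - 27350/(-34899)) = 1/(-611492784/49962 - 27350/(-34899)) = 1/(-611492784*1/49962 - 27350*(-1/34899)) = 1/(-101915464/8327 + 27350/34899) = 1/(-3556520034686/290603973) = -290603973/3556520034686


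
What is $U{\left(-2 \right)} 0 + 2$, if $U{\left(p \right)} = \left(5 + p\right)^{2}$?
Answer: $2$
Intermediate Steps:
$U{\left(-2 \right)} 0 + 2 = \left(5 - 2\right)^{2} \cdot 0 + 2 = 3^{2} \cdot 0 + 2 = 9 \cdot 0 + 2 = 0 + 2 = 2$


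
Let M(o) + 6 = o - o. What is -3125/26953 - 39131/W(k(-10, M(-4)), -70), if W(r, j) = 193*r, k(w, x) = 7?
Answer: -1058919718/36413503 ≈ -29.080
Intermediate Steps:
M(o) = -6 (M(o) = -6 + (o - o) = -6 + 0 = -6)
-3125/26953 - 39131/W(k(-10, M(-4)), -70) = -3125/26953 - 39131/(193*7) = -3125*1/26953 - 39131/1351 = -3125/26953 - 39131*1/1351 = -3125/26953 - 39131/1351 = -1058919718/36413503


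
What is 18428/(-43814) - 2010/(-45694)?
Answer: -2813369/7470287 ≈ -0.37661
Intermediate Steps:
18428/(-43814) - 2010/(-45694) = 18428*(-1/43814) - 2010*(-1/45694) = -9214/21907 + 15/341 = -2813369/7470287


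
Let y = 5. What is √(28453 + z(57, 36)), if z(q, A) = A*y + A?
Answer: √28669 ≈ 169.32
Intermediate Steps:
z(q, A) = 6*A (z(q, A) = A*5 + A = 5*A + A = 6*A)
√(28453 + z(57, 36)) = √(28453 + 6*36) = √(28453 + 216) = √28669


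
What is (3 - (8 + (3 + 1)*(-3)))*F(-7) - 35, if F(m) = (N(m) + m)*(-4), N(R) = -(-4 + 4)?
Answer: 161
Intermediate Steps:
N(R) = 0 (N(R) = -1*0 = 0)
F(m) = -4*m (F(m) = (0 + m)*(-4) = m*(-4) = -4*m)
(3 - (8 + (3 + 1)*(-3)))*F(-7) - 35 = (3 - (8 + (3 + 1)*(-3)))*(-4*(-7)) - 35 = (3 - (8 + 4*(-3)))*28 - 35 = (3 - (8 - 12))*28 - 35 = (3 - 1*(-4))*28 - 35 = (3 + 4)*28 - 35 = 7*28 - 35 = 196 - 35 = 161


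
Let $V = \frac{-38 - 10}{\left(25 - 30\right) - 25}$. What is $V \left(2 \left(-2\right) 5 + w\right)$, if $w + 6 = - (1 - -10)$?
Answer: $- \frac{296}{5} \approx -59.2$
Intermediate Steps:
$w = -17$ ($w = -6 - \left(1 - -10\right) = -6 - \left(1 + 10\right) = -6 - 11 = -17$)
$V = \frac{8}{5}$ ($V = - \frac{48}{\left(25 - 30\right) - 25} = - \frac{48}{-5 - 25} = - \frac{48}{-30} = \left(-48\right) \left(- \frac{1}{30}\right) = \frac{8}{5} \approx 1.6$)
$V \left(2 \left(-2\right) 5 + w\right) = \frac{8 \left(2 \left(-2\right) 5 - 17\right)}{5} = \frac{8 \left(\left(-4\right) 5 - 17\right)}{5} = \frac{8 \left(-20 - 17\right)}{5} = \frac{8}{5} \left(-37\right) = - \frac{296}{5}$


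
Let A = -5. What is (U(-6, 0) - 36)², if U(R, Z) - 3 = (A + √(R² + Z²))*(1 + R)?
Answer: 1444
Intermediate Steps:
U(R, Z) = 3 + (1 + R)*(-5 + √(R² + Z²)) (U(R, Z) = 3 + (-5 + √(R² + Z²))*(1 + R) = 3 + (1 + R)*(-5 + √(R² + Z²)))
(U(-6, 0) - 36)² = ((-2 + √((-6)² + 0²) - 5*(-6) - 6*√((-6)² + 0²)) - 36)² = ((-2 + √(36 + 0) + 30 - 6*√(36 + 0)) - 36)² = ((-2 + √36 + 30 - 6*√36) - 36)² = ((-2 + 6 + 30 - 6*6) - 36)² = ((-2 + 6 + 30 - 36) - 36)² = (-2 - 36)² = (-38)² = 1444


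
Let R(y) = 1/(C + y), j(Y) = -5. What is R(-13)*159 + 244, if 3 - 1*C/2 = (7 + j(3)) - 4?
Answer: 191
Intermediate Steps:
C = 10 (C = 6 - 2*((7 - 5) - 4) = 6 - 2*(2 - 4) = 6 - 2*(-2) = 6 + 4 = 10)
R(y) = 1/(10 + y)
R(-13)*159 + 244 = 159/(10 - 13) + 244 = 159/(-3) + 244 = -⅓*159 + 244 = -53 + 244 = 191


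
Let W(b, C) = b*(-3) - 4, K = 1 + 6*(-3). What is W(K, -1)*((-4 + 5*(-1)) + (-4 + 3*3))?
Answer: -188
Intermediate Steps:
K = -17 (K = 1 - 18 = -17)
W(b, C) = -4 - 3*b (W(b, C) = -3*b - 4 = -4 - 3*b)
W(K, -1)*((-4 + 5*(-1)) + (-4 + 3*3)) = (-4 - 3*(-17))*((-4 + 5*(-1)) + (-4 + 3*3)) = (-4 + 51)*((-4 - 5) + (-4 + 9)) = 47*(-9 + 5) = 47*(-4) = -188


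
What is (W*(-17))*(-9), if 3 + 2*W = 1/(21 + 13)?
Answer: -909/4 ≈ -227.25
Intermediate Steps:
W = -101/68 (W = -3/2 + 1/(2*(21 + 13)) = -3/2 + (1/2)/34 = -3/2 + (1/2)*(1/34) = -3/2 + 1/68 = -101/68 ≈ -1.4853)
(W*(-17))*(-9) = -101/68*(-17)*(-9) = (101/4)*(-9) = -909/4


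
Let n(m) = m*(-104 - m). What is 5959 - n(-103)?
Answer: 5856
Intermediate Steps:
5959 - n(-103) = 5959 - (-1)*(-103)*(104 - 103) = 5959 - (-1)*(-103) = 5959 - 1*103 = 5959 - 103 = 5856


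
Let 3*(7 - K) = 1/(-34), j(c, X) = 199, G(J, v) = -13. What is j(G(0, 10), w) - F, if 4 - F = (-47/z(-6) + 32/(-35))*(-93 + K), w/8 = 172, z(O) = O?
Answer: -1223909/3060 ≈ -399.97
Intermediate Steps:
w = 1376 (w = 8*172 = 1376)
K = 715/102 (K = 7 - ⅓/(-34) = 7 - ⅓*(-1/34) = 7 + 1/102 = 715/102 ≈ 7.0098)
F = 1832849/3060 (F = 4 - (-47/(-6) + 32/(-35))*(-93 + 715/102) = 4 - (-47*(-⅙) + 32*(-1/35))*(-8771)/102 = 4 - (47/6 - 32/35)*(-8771)/102 = 4 - 1453*(-8771)/(210*102) = 4 - 1*(-1820609/3060) = 4 + 1820609/3060 = 1832849/3060 ≈ 598.97)
j(G(0, 10), w) - F = 199 - 1*1832849/3060 = 199 - 1832849/3060 = -1223909/3060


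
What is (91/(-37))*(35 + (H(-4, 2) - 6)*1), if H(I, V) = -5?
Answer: -2184/37 ≈ -59.027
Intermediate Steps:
(91/(-37))*(35 + (H(-4, 2) - 6)*1) = (91/(-37))*(35 + (-5 - 6)*1) = (91*(-1/37))*(35 - 11*1) = -91*(35 - 11)/37 = -91/37*24 = -2184/37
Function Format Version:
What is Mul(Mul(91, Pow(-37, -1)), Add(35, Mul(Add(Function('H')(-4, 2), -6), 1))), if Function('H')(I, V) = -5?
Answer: Rational(-2184, 37) ≈ -59.027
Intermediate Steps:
Mul(Mul(91, Pow(-37, -1)), Add(35, Mul(Add(Function('H')(-4, 2), -6), 1))) = Mul(Mul(91, Pow(-37, -1)), Add(35, Mul(Add(-5, -6), 1))) = Mul(Mul(91, Rational(-1, 37)), Add(35, Mul(-11, 1))) = Mul(Rational(-91, 37), Add(35, -11)) = Mul(Rational(-91, 37), 24) = Rational(-2184, 37)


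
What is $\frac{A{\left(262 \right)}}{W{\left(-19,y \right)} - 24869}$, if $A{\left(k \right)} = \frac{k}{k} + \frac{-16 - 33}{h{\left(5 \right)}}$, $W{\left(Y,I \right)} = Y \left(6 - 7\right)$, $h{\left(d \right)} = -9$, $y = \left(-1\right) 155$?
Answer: $- \frac{29}{111825} \approx -0.00025933$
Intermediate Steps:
$y = -155$
$W{\left(Y,I \right)} = - Y$ ($W{\left(Y,I \right)} = Y \left(-1\right) = - Y$)
$A{\left(k \right)} = \frac{58}{9}$ ($A{\left(k \right)} = \frac{k}{k} + \frac{-16 - 33}{-9} = 1 + \left(-16 - 33\right) \left(- \frac{1}{9}\right) = 1 - - \frac{49}{9} = 1 + \frac{49}{9} = \frac{58}{9}$)
$\frac{A{\left(262 \right)}}{W{\left(-19,y \right)} - 24869} = \frac{58}{9 \left(\left(-1\right) \left(-19\right) - 24869\right)} = \frac{58}{9 \left(19 - 24869\right)} = \frac{58}{9 \left(-24850\right)} = \frac{58}{9} \left(- \frac{1}{24850}\right) = - \frac{29}{111825}$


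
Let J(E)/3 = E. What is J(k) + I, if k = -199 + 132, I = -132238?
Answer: -132439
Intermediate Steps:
k = -67
J(E) = 3*E
J(k) + I = 3*(-67) - 132238 = -201 - 132238 = -132439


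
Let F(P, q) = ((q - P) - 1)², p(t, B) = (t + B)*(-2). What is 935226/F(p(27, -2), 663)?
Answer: 467613/253472 ≈ 1.8448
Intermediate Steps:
p(t, B) = -2*B - 2*t (p(t, B) = (B + t)*(-2) = -2*B - 2*t)
F(P, q) = (-1 + q - P)²
935226/F(p(27, -2), 663) = 935226/((1 + (-2*(-2) - 2*27) - 1*663)²) = 935226/((1 + (4 - 54) - 663)²) = 935226/((1 - 50 - 663)²) = 935226/((-712)²) = 935226/506944 = 935226*(1/506944) = 467613/253472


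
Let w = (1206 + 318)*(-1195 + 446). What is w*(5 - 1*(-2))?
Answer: -7990332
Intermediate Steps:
w = -1141476 (w = 1524*(-749) = -1141476)
w*(5 - 1*(-2)) = -1141476*(5 - 1*(-2)) = -1141476*(5 + 2) = -1141476*7 = -7990332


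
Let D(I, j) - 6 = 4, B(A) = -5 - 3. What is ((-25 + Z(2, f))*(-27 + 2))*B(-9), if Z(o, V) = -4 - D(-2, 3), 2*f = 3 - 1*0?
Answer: -7800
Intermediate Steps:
f = 3/2 (f = (3 - 1*0)/2 = (3 + 0)/2 = (1/2)*3 = 3/2 ≈ 1.5000)
B(A) = -8
D(I, j) = 10 (D(I, j) = 6 + 4 = 10)
Z(o, V) = -14 (Z(o, V) = -4 - 1*10 = -4 - 10 = -14)
((-25 + Z(2, f))*(-27 + 2))*B(-9) = ((-25 - 14)*(-27 + 2))*(-8) = -39*(-25)*(-8) = 975*(-8) = -7800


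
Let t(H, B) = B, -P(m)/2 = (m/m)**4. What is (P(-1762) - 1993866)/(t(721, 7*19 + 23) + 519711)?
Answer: -1993868/519867 ≈ -3.8353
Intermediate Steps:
P(m) = -2 (P(m) = -2*(m/m)**4 = -2*1**4 = -2*1 = -2)
(P(-1762) - 1993866)/(t(721, 7*19 + 23) + 519711) = (-2 - 1993866)/((7*19 + 23) + 519711) = -1993868/((133 + 23) + 519711) = -1993868/(156 + 519711) = -1993868/519867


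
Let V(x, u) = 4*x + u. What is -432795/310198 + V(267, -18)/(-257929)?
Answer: -15993727065/11429865706 ≈ -1.3993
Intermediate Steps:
V(x, u) = u + 4*x
-432795/310198 + V(267, -18)/(-257929) = -432795/310198 + (-18 + 4*267)/(-257929) = -432795*1/310198 + (-18 + 1068)*(-1/257929) = -432795/310198 + 1050*(-1/257929) = -432795/310198 - 150/36847 = -15993727065/11429865706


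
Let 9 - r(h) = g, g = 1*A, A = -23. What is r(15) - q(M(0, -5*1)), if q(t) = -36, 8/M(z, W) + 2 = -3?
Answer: 68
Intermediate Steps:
M(z, W) = -8/5 (M(z, W) = 8/(-2 - 3) = 8/(-5) = 8*(-⅕) = -8/5)
g = -23 (g = 1*(-23) = -23)
r(h) = 32 (r(h) = 9 - 1*(-23) = 9 + 23 = 32)
r(15) - q(M(0, -5*1)) = 32 - 1*(-36) = 32 + 36 = 68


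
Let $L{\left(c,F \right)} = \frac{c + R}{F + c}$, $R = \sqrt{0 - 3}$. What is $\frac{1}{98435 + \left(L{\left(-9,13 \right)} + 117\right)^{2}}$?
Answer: $\frac{1785638}{199281599701} - \frac{918 i \sqrt{3}}{199281599701} \approx 8.9604 \cdot 10^{-6} - 7.9788 \cdot 10^{-9} i$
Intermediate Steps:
$R = i \sqrt{3}$ ($R = \sqrt{-3} = i \sqrt{3} \approx 1.732 i$)
$L{\left(c,F \right)} = \frac{c + i \sqrt{3}}{F + c}$
$\frac{1}{98435 + \left(L{\left(-9,13 \right)} + 117\right)^{2}} = \frac{1}{98435 + \left(\frac{-9 + i \sqrt{3}}{13 - 9} + 117\right)^{2}} = \frac{1}{98435 + \left(\frac{-9 + i \sqrt{3}}{4} + 117\right)^{2}} = \frac{1}{98435 + \left(\left(- \frac{9}{4} + \frac{i \sqrt{3}}{4}\right) + 117\right)^{2}} = \frac{1}{98435 + \left(\frac{459}{4} + \frac{i \sqrt{3}}{4}\right)^{2}}$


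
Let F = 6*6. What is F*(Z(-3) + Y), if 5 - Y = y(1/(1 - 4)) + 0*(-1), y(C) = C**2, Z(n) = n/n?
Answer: 212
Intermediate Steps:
Z(n) = 1
F = 36
Y = 44/9 (Y = 5 - ((1/(1 - 4))**2 + 0*(-1)) = 5 - ((1/(-3))**2 + 0) = 5 - ((-1/3)**2 + 0) = 5 - (1/9 + 0) = 5 - 1*1/9 = 5 - 1/9 = 44/9 ≈ 4.8889)
F*(Z(-3) + Y) = 36*(1 + 44/9) = 36*(53/9) = 212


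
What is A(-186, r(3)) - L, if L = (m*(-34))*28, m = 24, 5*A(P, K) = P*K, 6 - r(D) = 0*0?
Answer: 113124/5 ≈ 22625.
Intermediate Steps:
r(D) = 6 (r(D) = 6 - 0*0 = 6 - 1*0 = 6 + 0 = 6)
A(P, K) = K*P/5 (A(P, K) = (P*K)/5 = (K*P)/5 = K*P/5)
L = -22848 (L = (24*(-34))*28 = -816*28 = -22848)
A(-186, r(3)) - L = (1/5)*6*(-186) - 1*(-22848) = -1116/5 + 22848 = 113124/5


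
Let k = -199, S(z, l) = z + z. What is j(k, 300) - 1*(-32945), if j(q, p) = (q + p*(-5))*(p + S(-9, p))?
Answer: -446173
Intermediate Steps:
S(z, l) = 2*z
j(q, p) = (-18 + p)*(q - 5*p) (j(q, p) = (q + p*(-5))*(p + 2*(-9)) = (q - 5*p)*(p - 18) = (q - 5*p)*(-18 + p) = (-18 + p)*(q - 5*p))
j(k, 300) - 1*(-32945) = (-18*(-199) - 5*300² + 90*300 + 300*(-199)) - 1*(-32945) = (3582 - 5*90000 + 27000 - 59700) + 32945 = (3582 - 450000 + 27000 - 59700) + 32945 = -479118 + 32945 = -446173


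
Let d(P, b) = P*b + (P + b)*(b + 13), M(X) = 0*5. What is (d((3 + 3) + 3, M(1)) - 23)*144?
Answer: 13536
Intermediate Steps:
M(X) = 0
d(P, b) = P*b + (13 + b)*(P + b) (d(P, b) = P*b + (P + b)*(13 + b) = P*b + (13 + b)*(P + b))
(d((3 + 3) + 3, M(1)) - 23)*144 = ((0² + 13*((3 + 3) + 3) + 13*0 + 2*((3 + 3) + 3)*0) - 23)*144 = ((0 + 13*(6 + 3) + 0 + 2*(6 + 3)*0) - 23)*144 = ((0 + 13*9 + 0 + 2*9*0) - 23)*144 = ((0 + 117 + 0 + 0) - 23)*144 = (117 - 23)*144 = 94*144 = 13536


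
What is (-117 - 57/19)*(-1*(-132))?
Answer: -15840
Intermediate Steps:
(-117 - 57/19)*(-1*(-132)) = (-117 - 57*1/19)*132 = (-117 - 3)*132 = -120*132 = -15840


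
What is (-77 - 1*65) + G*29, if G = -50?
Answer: -1592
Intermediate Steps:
(-77 - 1*65) + G*29 = (-77 - 1*65) - 50*29 = (-77 - 65) - 1450 = -142 - 1450 = -1592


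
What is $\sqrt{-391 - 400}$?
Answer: $i \sqrt{791} \approx 28.125 i$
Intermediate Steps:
$\sqrt{-391 - 400} = \sqrt{-791} = i \sqrt{791}$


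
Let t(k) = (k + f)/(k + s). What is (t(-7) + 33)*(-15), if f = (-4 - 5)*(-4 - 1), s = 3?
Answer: -705/2 ≈ -352.50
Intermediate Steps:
f = 45 (f = -9*(-5) = 45)
t(k) = (45 + k)/(3 + k) (t(k) = (k + 45)/(k + 3) = (45 + k)/(3 + k))
(t(-7) + 33)*(-15) = ((45 - 7)/(3 - 7) + 33)*(-15) = (38/(-4) + 33)*(-15) = (-¼*38 + 33)*(-15) = (-19/2 + 33)*(-15) = (47/2)*(-15) = -705/2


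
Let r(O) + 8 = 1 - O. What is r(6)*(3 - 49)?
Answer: 598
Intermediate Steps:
r(O) = -7 - O (r(O) = -8 + (1 - O) = -7 - O)
r(6)*(3 - 49) = (-7 - 1*6)*(3 - 49) = (-7 - 6)*(-46) = -13*(-46) = 598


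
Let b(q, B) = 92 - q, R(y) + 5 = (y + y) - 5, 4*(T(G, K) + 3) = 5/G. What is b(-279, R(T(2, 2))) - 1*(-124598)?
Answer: 124969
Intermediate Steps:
T(G, K) = -3 + 5/(4*G) (T(G, K) = -3 + (5/G)/4 = -3 + 5/(4*G))
R(y) = -10 + 2*y (R(y) = -5 + ((y + y) - 5) = -5 + (2*y - 5) = -5 + (-5 + 2*y) = -10 + 2*y)
b(-279, R(T(2, 2))) - 1*(-124598) = (92 - 1*(-279)) - 1*(-124598) = (92 + 279) + 124598 = 371 + 124598 = 124969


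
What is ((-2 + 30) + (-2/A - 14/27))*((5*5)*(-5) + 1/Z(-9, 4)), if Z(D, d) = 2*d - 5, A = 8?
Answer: -549967/162 ≈ -3394.9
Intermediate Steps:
Z(D, d) = -5 + 2*d
((-2 + 30) + (-2/A - 14/27))*((5*5)*(-5) + 1/Z(-9, 4)) = ((-2 + 30) + (-2/8 - 14/27))*((5*5)*(-5) + 1/(-5 + 2*4)) = (28 + (-2*1/8 - 14*1/27))*(25*(-5) + 1/(-5 + 8)) = (28 + (-1/4 - 14/27))*(-125 + 1/3) = (28 - 83/108)*(-125 + 1/3) = (2941/108)*(-374/3) = -549967/162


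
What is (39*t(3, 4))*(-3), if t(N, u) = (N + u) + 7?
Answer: -1638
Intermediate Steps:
t(N, u) = 7 + N + u
(39*t(3, 4))*(-3) = (39*(7 + 3 + 4))*(-3) = (39*14)*(-3) = 546*(-3) = -1638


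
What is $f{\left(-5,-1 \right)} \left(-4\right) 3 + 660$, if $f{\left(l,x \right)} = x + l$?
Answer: $732$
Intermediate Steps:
$f{\left(l,x \right)} = l + x$
$f{\left(-5,-1 \right)} \left(-4\right) 3 + 660 = \left(-5 - 1\right) \left(-4\right) 3 + 660 = \left(-6\right) \left(-4\right) 3 + 660 = 24 \cdot 3 + 660 = 72 + 660 = 732$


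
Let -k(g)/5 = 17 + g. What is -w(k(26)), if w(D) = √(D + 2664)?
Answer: -√2449 ≈ -49.487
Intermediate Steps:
k(g) = -85 - 5*g (k(g) = -5*(17 + g) = -85 - 5*g)
w(D) = √(2664 + D)
-w(k(26)) = -√(2664 + (-85 - 5*26)) = -√(2664 + (-85 - 130)) = -√(2664 - 215) = -√2449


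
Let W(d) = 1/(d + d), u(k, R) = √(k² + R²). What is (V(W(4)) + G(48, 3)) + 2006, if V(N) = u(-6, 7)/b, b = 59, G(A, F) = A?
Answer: 2054 + √85/59 ≈ 2054.2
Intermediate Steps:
u(k, R) = √(R² + k²)
W(d) = 1/(2*d)
V(N) = √85/59 (V(N) = √(7² + (-6)²)/59 = √(49 + 36)*(1/59) = √85*(1/59) = √85/59)
(V(W(4)) + G(48, 3)) + 2006 = (√85/59 + 48) + 2006 = (48 + √85/59) + 2006 = 2054 + √85/59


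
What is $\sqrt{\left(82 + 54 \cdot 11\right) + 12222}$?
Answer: $\sqrt{12898} \approx 113.57$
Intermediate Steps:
$\sqrt{\left(82 + 54 \cdot 11\right) + 12222} = \sqrt{\left(82 + 594\right) + 12222} = \sqrt{676 + 12222} = \sqrt{12898}$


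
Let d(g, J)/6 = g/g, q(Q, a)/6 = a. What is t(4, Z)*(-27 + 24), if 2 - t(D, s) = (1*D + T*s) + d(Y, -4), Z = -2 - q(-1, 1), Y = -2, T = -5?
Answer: 144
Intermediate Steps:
q(Q, a) = 6*a
d(g, J) = 6 (d(g, J) = 6*(g/g) = 6*1 = 6)
Z = -8 (Z = -2 - 6 = -8)
t(D, s) = -4 - D + 5*s (t(D, s) = 2 - ((1*D - 5*s) + 6) = 2 - ((D - 5*s) + 6) = 2 - (6 + D - 5*s) = 2 + (-6 - D + 5*s) = -4 - D + 5*s)
t(4, Z)*(-27 + 24) = (-4 - 1*4 + 5*(-8))*(-27 + 24) = (-4 - 4 - 40)*(-3) = -48*(-3) = 144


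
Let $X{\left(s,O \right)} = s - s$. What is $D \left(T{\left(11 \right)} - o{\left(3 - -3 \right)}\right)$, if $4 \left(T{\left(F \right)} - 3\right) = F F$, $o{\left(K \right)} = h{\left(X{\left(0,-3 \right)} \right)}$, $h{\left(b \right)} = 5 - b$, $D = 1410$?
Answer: $\frac{79665}{2} \approx 39833.0$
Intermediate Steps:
$X{\left(s,O \right)} = 0$
$o{\left(K \right)} = 5$ ($o{\left(K \right)} = 5 - 0 = 5 + 0 = 5$)
$T{\left(F \right)} = 3 + \frac{F^{2}}{4}$ ($T{\left(F \right)} = 3 + \frac{F F}{4} = 3 + \frac{F^{2}}{4}$)
$D \left(T{\left(11 \right)} - o{\left(3 - -3 \right)}\right) = 1410 \left(\left(3 + \frac{11^{2}}{4}\right) - 5\right) = 1410 \left(\left(3 + \frac{1}{4} \cdot 121\right) - 5\right) = 1410 \left(\left(3 + \frac{121}{4}\right) - 5\right) = 1410 \left(\frac{133}{4} - 5\right) = 1410 \cdot \frac{113}{4} = \frac{79665}{2}$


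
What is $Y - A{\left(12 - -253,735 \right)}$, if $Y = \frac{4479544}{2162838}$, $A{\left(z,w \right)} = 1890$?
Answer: $- \frac{2041642138}{1081419} \approx -1887.9$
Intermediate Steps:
$Y = \frac{2239772}{1081419}$ ($Y = 4479544 \cdot \frac{1}{2162838} = \frac{2239772}{1081419} \approx 2.0711$)
$Y - A{\left(12 - -253,735 \right)} = \frac{2239772}{1081419} - 1890 = - \frac{2041642138}{1081419}$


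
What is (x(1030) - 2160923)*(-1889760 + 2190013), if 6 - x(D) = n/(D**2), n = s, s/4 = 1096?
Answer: -172083765417042513/265225 ≈ -6.4882e+11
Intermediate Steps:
s = 4384 (s = 4*1096 = 4384)
n = 4384
x(D) = 6 - 4384/D**2 (x(D) = 6 - 4384/(D**2) = 6 - 4384/D**2)
(x(1030) - 2160923)*(-1889760 + 2190013) = ((6 - 4384/1030**2) - 2160923)*(-1889760 + 2190013) = ((6 - 4384*1/1060900) - 2160923)*300253 = ((6 - 1096/265225) - 2160923)*300253 = (1590254/265225 - 2160923)*300253 = -573129212421/265225*300253 = -172083765417042513/265225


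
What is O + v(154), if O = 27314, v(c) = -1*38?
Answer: 27276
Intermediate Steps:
v(c) = -38
O + v(154) = 27314 - 38 = 27276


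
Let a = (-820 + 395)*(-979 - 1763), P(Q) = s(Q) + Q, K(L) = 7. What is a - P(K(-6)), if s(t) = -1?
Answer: 1165344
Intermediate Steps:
P(Q) = -1 + Q
a = 1165350 (a = -425*(-2742) = 1165350)
a - P(K(-6)) = 1165350 - (-1 + 7) = 1165350 - 1*6 = 1165350 - 6 = 1165344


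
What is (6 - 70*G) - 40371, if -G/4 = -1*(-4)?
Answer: -39245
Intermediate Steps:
G = -16 (G = -(-4)*(-4) = -4*4 = -16)
(6 - 70*G) - 40371 = (6 - 70*(-16)) - 40371 = (6 + 1120) - 40371 = 1126 - 40371 = -39245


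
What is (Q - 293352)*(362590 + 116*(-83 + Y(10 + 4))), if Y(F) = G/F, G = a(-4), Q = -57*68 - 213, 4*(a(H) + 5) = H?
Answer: -734794082226/7 ≈ -1.0497e+11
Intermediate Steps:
a(H) = -5 + H/4
Q = -4089 (Q = -3876 - 213 = -4089)
G = -6 (G = -5 + (¼)*(-4) = -5 - 1 = -6)
Y(F) = -6/F
(Q - 293352)*(362590 + 116*(-83 + Y(10 + 4))) = (-4089 - 293352)*(362590 + 116*(-83 - 6/(10 + 4))) = -297441*(362590 + 116*(-83 - 6/14)) = -297441*(362590 + 116*(-83 - 6*1/14)) = -297441*(362590 + 116*(-83 - 3/7)) = -297441*(362590 + 116*(-584/7)) = -297441*(362590 - 67744/7) = -297441*2470386/7 = -734794082226/7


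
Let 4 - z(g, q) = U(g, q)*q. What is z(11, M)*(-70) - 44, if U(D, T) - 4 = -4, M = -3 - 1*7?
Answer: -324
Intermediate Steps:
M = -10 (M = -3 - 7 = -10)
U(D, T) = 0 (U(D, T) = 4 - 4 = 0)
z(g, q) = 4 (z(g, q) = 4 - 0*q = 4 - 1*0 = 4 + 0 = 4)
z(11, M)*(-70) - 44 = 4*(-70) - 44 = -280 - 44 = -324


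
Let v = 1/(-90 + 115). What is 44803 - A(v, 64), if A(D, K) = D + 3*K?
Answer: 1115274/25 ≈ 44611.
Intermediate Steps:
v = 1/25 ≈ 0.040000
44803 - A(v, 64) = 44803 - (1/25 + 3*64) = 44803 - (1/25 + 192) = 44803 - 1*4801/25 = 44803 - 4801/25 = 1115274/25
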